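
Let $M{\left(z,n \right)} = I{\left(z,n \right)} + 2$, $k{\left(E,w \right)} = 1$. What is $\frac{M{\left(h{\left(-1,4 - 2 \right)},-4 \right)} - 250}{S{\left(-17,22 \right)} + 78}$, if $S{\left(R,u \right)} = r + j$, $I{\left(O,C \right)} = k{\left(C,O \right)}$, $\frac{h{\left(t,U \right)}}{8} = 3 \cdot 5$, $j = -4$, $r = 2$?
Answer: $- \frac{13}{4} \approx -3.25$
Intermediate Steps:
$h{\left(t,U \right)} = 120$ ($h{\left(t,U \right)} = 8 \cdot 3 \cdot 5 = 8 \cdot 15 = 120$)
$I{\left(O,C \right)} = 1$
$M{\left(z,n \right)} = 3$ ($M{\left(z,n \right)} = 1 + 2 = 3$)
$S{\left(R,u \right)} = -2$ ($S{\left(R,u \right)} = 2 - 4 = -2$)
$\frac{M{\left(h{\left(-1,4 - 2 \right)},-4 \right)} - 250}{S{\left(-17,22 \right)} + 78} = \frac{3 - 250}{-2 + 78} = - \frac{247}{76} = \left(-247\right) \frac{1}{76} = - \frac{13}{4}$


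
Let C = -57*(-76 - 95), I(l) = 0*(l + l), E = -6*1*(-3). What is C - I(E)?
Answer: 9747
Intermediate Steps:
E = 18 (E = -6*(-3) = 18)
I(l) = 0 (I(l) = 0*(2*l) = 0)
C = 9747 (C = -57*(-171) = 9747)
C - I(E) = 9747 - 1*0 = 9747 + 0 = 9747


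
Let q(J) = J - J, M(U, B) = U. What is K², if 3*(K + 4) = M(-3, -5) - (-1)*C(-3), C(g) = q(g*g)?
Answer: 25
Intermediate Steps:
q(J) = 0
C(g) = 0
K = -5 (K = -4 + (-3 - (-1)*0)/3 = -4 + (-3 - 1*0)/3 = -4 + (-3 + 0)/3 = -4 + (⅓)*(-3) = -4 - 1 = -5)
K² = (-5)² = 25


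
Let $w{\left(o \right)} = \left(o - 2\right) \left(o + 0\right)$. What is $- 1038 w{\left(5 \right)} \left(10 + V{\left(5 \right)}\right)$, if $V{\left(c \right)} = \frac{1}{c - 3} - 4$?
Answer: $-101205$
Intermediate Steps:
$V{\left(c \right)} = -4 + \frac{1}{-3 + c}$ ($V{\left(c \right)} = \frac{1}{-3 + c} - 4 = -4 + \frac{1}{-3 + c}$)
$w{\left(o \right)} = o \left(-2 + o\right)$ ($w{\left(o \right)} = \left(-2 + o\right) o = o \left(-2 + o\right)$)
$- 1038 w{\left(5 \right)} \left(10 + V{\left(5 \right)}\right) = - 1038 \cdot 5 \left(-2 + 5\right) \left(10 + \frac{13 - 20}{-3 + 5}\right) = - 1038 \cdot 5 \cdot 3 \left(10 + \frac{13 - 20}{2}\right) = - 1038 \cdot 15 \left(10 + \frac{1}{2} \left(-7\right)\right) = - 1038 \cdot 15 \left(10 - \frac{7}{2}\right) = - 1038 \cdot 15 \cdot \frac{13}{2} = \left(-1038\right) \frac{195}{2} = -101205$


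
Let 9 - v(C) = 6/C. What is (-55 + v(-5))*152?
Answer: -34048/5 ≈ -6809.6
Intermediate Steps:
v(C) = 9 - 6/C
(-55 + v(-5))*152 = (-55 + (9 - 6/(-5)))*152 = (-55 + (9 - 6*(-⅕)))*152 = (-55 + (9 + 6/5))*152 = (-55 + 51/5)*152 = -224/5*152 = -34048/5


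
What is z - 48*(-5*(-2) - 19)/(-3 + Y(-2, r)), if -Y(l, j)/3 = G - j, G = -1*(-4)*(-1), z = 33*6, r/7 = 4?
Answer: 6282/31 ≈ 202.65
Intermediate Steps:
r = 28 (r = 7*4 = 28)
z = 198
G = -4 (G = 4*(-1) = -4)
Y(l, j) = 12 + 3*j (Y(l, j) = -3*(-4 - j) = 12 + 3*j)
z - 48*(-5*(-2) - 19)/(-3 + Y(-2, r)) = 198 - 48*(-5*(-2) - 19)/(-3 + (12 + 3*28)) = 198 - 48*(10 - 19)/(-3 + (12 + 84)) = 198 - (-432)/(-3 + 96) = 198 - (-432)/93 = 198 - 48*(-3/31) = 198 + 144/31 = 6282/31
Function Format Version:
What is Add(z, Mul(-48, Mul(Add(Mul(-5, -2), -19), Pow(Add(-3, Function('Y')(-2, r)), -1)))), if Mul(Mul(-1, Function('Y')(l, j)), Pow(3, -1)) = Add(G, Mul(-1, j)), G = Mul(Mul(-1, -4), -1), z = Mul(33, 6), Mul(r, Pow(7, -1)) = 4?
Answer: Rational(6282, 31) ≈ 202.65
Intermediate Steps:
r = 28 (r = Mul(7, 4) = 28)
z = 198
G = -4 (G = Mul(4, -1) = -4)
Function('Y')(l, j) = Add(12, Mul(3, j)) (Function('Y')(l, j) = Mul(-3, Add(-4, Mul(-1, j))) = Add(12, Mul(3, j)))
Add(z, Mul(-48, Mul(Add(Mul(-5, -2), -19), Pow(Add(-3, Function('Y')(-2, r)), -1)))) = Add(198, Mul(-48, Mul(Add(Mul(-5, -2), -19), Pow(Add(-3, Add(12, Mul(3, 28))), -1)))) = Add(198, Mul(-48, Mul(Add(10, -19), Pow(Add(-3, Add(12, 84)), -1)))) = Add(198, Mul(-48, Mul(-9, Pow(Add(-3, 96), -1)))) = Add(198, Mul(-48, Mul(-9, Pow(93, -1)))) = Add(198, Mul(-48, Mul(-9, Rational(1, 93)))) = Add(198, Mul(-48, Rational(-3, 31))) = Add(198, Rational(144, 31)) = Rational(6282, 31)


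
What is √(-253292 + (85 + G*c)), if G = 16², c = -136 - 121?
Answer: I*√318999 ≈ 564.8*I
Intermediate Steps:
c = -257
G = 256
√(-253292 + (85 + G*c)) = √(-253292 + (85 + 256*(-257))) = √(-253292 + (85 - 65792)) = √(-253292 - 65707) = √(-318999) = I*√318999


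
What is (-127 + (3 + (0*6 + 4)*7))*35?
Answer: -3360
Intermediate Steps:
(-127 + (3 + (0*6 + 4)*7))*35 = (-127 + (3 + (0 + 4)*7))*35 = (-127 + (3 + 4*7))*35 = (-127 + (3 + 28))*35 = (-127 + 31)*35 = -96*35 = -3360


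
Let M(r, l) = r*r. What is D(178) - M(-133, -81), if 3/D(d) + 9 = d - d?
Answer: -53068/3 ≈ -17689.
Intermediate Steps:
M(r, l) = r²
D(d) = -⅓ (D(d) = 3/(-9 + (d - d)) = 3/(-9 + 0) = 3/(-9) = 3*(-⅑) = -⅓)
D(178) - M(-133, -81) = -⅓ - 1*(-133)² = -⅓ - 1*17689 = -⅓ - 17689 = -53068/3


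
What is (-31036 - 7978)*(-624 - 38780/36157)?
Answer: 881745582472/36157 ≈ 2.4387e+7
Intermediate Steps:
(-31036 - 7978)*(-624 - 38780/36157) = -39014*(-624 - 38780*1/36157) = -39014*(-624 - 38780/36157) = -39014*(-22600748/36157) = 881745582472/36157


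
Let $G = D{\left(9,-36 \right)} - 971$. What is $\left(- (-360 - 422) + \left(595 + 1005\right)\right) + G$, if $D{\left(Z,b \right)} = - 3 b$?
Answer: $1519$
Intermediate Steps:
$G = -863$ ($G = \left(-3\right) \left(-36\right) - 971 = 108 - 971 = -863$)
$\left(- (-360 - 422) + \left(595 + 1005\right)\right) + G = \left(- (-360 - 422) + \left(595 + 1005\right)\right) - 863 = \left(\left(-1\right) \left(-782\right) + 1600\right) - 863 = \left(782 + 1600\right) - 863 = 2382 - 863 = 1519$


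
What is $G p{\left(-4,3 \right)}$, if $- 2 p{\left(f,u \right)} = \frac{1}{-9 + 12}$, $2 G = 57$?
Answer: $- \frac{19}{4} \approx -4.75$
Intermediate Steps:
$G = \frac{57}{2}$ ($G = \frac{1}{2} \cdot 57 = \frac{57}{2} \approx 28.5$)
$p{\left(f,u \right)} = - \frac{1}{6}$ ($p{\left(f,u \right)} = - \frac{1}{2 \left(-9 + 12\right)} = - \frac{1}{2 \cdot 3} = \left(- \frac{1}{2}\right) \frac{1}{3} = - \frac{1}{6}$)
$G p{\left(-4,3 \right)} = \frac{57}{2} \left(- \frac{1}{6}\right) = - \frac{19}{4}$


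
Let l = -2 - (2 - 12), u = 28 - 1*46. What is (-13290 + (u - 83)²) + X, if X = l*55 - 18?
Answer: -2667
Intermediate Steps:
u = -18 (u = 28 - 46 = -18)
l = 8 (l = -2 - 1*(-10) = -2 + 10 = 8)
X = 422 (X = 8*55 - 18 = 440 - 18 = 422)
(-13290 + (u - 83)²) + X = (-13290 + (-18 - 83)²) + 422 = (-13290 + (-101)²) + 422 = (-13290 + 10201) + 422 = -3089 + 422 = -2667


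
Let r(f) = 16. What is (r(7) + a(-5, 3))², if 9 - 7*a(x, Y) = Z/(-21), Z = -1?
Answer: 6451600/21609 ≈ 298.56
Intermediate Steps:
a(x, Y) = 188/147 (a(x, Y) = 9/7 - (-1)/(7*(-21)) = 9/7 - (-1)*(-1)/(7*21) = 9/7 - ⅐*1/21 = 9/7 - 1/147 = 188/147)
(r(7) + a(-5, 3))² = (16 + 188/147)² = (2540/147)² = 6451600/21609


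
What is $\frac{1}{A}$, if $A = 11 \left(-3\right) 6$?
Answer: $- \frac{1}{198} \approx -0.0050505$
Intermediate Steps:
$A = -198$ ($A = \left(-33\right) 6 = -198$)
$\frac{1}{A} = \frac{1}{-198} = - \frac{1}{198}$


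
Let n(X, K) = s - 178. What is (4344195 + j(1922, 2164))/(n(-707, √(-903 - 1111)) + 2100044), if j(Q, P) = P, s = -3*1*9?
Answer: 4346359/2099839 ≈ 2.0699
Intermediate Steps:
s = -27 (s = -3*9 = -27)
n(X, K) = -205 (n(X, K) = -27 - 178 = -205)
(4344195 + j(1922, 2164))/(n(-707, √(-903 - 1111)) + 2100044) = (4344195 + 2164)/(-205 + 2100044) = 4346359/2099839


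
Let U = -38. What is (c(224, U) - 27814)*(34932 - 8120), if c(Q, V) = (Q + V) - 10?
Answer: -741030056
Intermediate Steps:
c(Q, V) = -10 + Q + V
(c(224, U) - 27814)*(34932 - 8120) = ((-10 + 224 - 38) - 27814)*(34932 - 8120) = (176 - 27814)*26812 = -27638*26812 = -741030056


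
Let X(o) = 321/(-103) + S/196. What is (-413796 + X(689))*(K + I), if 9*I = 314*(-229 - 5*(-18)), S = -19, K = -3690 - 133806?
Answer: 5351054600519155/90846 ≈ 5.8902e+10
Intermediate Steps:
K = -137496
X(o) = -64873/20188 (X(o) = 321/(-103) - 19/196 = 321*(-1/103) - 19*1/196 = -321/103 - 19/196 = -64873/20188)
I = -43646/9 (I = (314*(-229 - 5*(-18)))/9 = (314*(-229 + 90))/9 = (314*(-139))/9 = (1/9)*(-43646) = -43646/9 ≈ -4849.6)
(-413796 + X(689))*(K + I) = (-413796 - 64873/20188)*(-137496 - 43646/9) = -8353778521/20188*(-1281110/9) = 5351054600519155/90846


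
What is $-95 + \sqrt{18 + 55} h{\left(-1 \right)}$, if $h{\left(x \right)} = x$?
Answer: $-95 - \sqrt{73} \approx -103.54$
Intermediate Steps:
$-95 + \sqrt{18 + 55} h{\left(-1 \right)} = -95 + \sqrt{18 + 55} \left(-1\right) = -95 + \sqrt{73} \left(-1\right) = -95 - \sqrt{73}$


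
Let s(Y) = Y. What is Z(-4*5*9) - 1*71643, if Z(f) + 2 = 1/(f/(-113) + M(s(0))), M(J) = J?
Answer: -12895987/180 ≈ -71644.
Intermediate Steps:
Z(f) = -2 - 113/f (Z(f) = -2 + 1/(f/(-113) + 0) = -2 + 1/(f*(-1/113) + 0) = -2 + 1/(-f/113 + 0) = -2 + 1/(-f/113) = -2 - 113/f)
Z(-4*5*9) - 1*71643 = (-2 - 113/(-4*5*9)) - 1*71643 = (-2 - 113/((-20*9))) - 71643 = (-2 - 113/(-180)) - 71643 = (-2 - 113*(-1/180)) - 71643 = (-2 + 113/180) - 71643 = -247/180 - 71643 = -12895987/180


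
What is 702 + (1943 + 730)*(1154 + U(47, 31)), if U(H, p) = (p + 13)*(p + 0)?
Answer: 6731316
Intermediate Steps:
U(H, p) = p*(13 + p) (U(H, p) = (13 + p)*p = p*(13 + p))
702 + (1943 + 730)*(1154 + U(47, 31)) = 702 + (1943 + 730)*(1154 + 31*(13 + 31)) = 702 + 2673*(1154 + 31*44) = 702 + 2673*(1154 + 1364) = 702 + 2673*2518 = 702 + 6730614 = 6731316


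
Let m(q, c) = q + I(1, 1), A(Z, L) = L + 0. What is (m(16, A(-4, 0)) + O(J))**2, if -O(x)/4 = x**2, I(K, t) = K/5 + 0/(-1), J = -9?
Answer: 2368521/25 ≈ 94741.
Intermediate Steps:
A(Z, L) = L
I(K, t) = K/5 (I(K, t) = K*(1/5) + 0*(-1) = K/5 + 0 = K/5)
m(q, c) = 1/5 + q (m(q, c) = q + (1/5)*1 = q + 1/5 = 1/5 + q)
O(x) = -4*x**2
(m(16, A(-4, 0)) + O(J))**2 = ((1/5 + 16) - 4*(-9)**2)**2 = (81/5 - 4*81)**2 = (81/5 - 324)**2 = (-1539/5)**2 = 2368521/25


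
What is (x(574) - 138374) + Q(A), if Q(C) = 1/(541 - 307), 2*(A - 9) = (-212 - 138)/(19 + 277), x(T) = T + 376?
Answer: -32157215/234 ≈ -1.3742e+5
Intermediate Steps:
x(T) = 376 + T
A = 2489/296 (A = 9 + ((-212 - 138)/(19 + 277))/2 = 9 + (-350/296)/2 = 9 + (-350*1/296)/2 = 9 + (1/2)*(-175/148) = 9 - 175/296 = 2489/296 ≈ 8.4088)
Q(C) = 1/234
(x(574) - 138374) + Q(A) = ((376 + 574) - 138374) + 1/234 = (950 - 138374) + 1/234 = -137424 + 1/234 = -32157215/234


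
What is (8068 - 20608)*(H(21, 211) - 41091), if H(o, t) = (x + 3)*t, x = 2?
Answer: 502051440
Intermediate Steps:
H(o, t) = 5*t (H(o, t) = (2 + 3)*t = 5*t)
(8068 - 20608)*(H(21, 211) - 41091) = (8068 - 20608)*(5*211 - 41091) = -12540*(1055 - 41091) = -12540*(-40036) = 502051440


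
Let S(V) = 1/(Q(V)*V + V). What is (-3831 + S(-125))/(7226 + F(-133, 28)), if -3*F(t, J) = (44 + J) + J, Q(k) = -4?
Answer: -718312/1348625 ≈ -0.53263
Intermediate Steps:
F(t, J) = -44/3 - 2*J/3 (F(t, J) = -((44 + J) + J)/3 = -(44 + 2*J)/3 = -44/3 - 2*J/3)
S(V) = -1/(3*V) (S(V) = 1/(-4*V + V) = 1/(-3*V) = -1/(3*V))
(-3831 + S(-125))/(7226 + F(-133, 28)) = (-3831 - 1/3/(-125))/(7226 + (-44/3 - 2/3*28)) = (-3831 - 1/3*(-1/125))/(7226 + (-44/3 - 56/3)) = (-3831 + 1/375)/(7226 - 100/3) = -1436624/(375*21578/3) = -1436624/375*3/21578 = -718312/1348625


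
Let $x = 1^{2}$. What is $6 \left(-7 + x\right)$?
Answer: $-36$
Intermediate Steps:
$x = 1$
$6 \left(-7 + x\right) = 6 \left(-7 + 1\right) = 6 \left(-6\right) = -36$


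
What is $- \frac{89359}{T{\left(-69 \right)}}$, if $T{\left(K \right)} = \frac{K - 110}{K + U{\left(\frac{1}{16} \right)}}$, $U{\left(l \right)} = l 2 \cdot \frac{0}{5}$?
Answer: $- \frac{6165771}{179} \approx -34446.0$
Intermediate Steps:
$U{\left(l \right)} = 0$ ($U{\left(l \right)} = 2 l 0 \cdot \frac{1}{5} = 2 l 0 = 0$)
$T{\left(K \right)} = \frac{-110 + K}{K}$ ($T{\left(K \right)} = \frac{K - 110}{K + 0} = \frac{-110 + K}{K}$)
$- \frac{89359}{T{\left(-69 \right)}} = - \frac{89359}{\frac{1}{-69} \left(-110 - 69\right)} = - \frac{89359}{\left(- \frac{1}{69}\right) \left(-179\right)} = - \frac{89359}{\frac{179}{69}} = \left(-89359\right) \frac{69}{179} = - \frac{6165771}{179}$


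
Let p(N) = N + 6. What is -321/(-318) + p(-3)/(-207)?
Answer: 7277/7314 ≈ 0.99494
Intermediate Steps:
p(N) = 6 + N
-321/(-318) + p(-3)/(-207) = -321/(-318) + (6 - 3)/(-207) = -321*(-1/318) + 3*(-1/207) = 107/106 - 1/69 = 7277/7314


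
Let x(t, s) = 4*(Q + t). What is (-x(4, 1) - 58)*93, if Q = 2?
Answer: -7626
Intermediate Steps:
x(t, s) = 8 + 4*t (x(t, s) = 4*(2 + t) = 8 + 4*t)
(-x(4, 1) - 58)*93 = (-(8 + 4*4) - 58)*93 = (-(8 + 16) - 58)*93 = (-1*24 - 58)*93 = (-24 - 58)*93 = -82*93 = -7626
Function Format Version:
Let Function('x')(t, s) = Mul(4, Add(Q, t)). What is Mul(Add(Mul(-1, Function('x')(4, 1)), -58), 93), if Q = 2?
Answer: -7626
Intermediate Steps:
Function('x')(t, s) = Add(8, Mul(4, t)) (Function('x')(t, s) = Mul(4, Add(2, t)) = Add(8, Mul(4, t)))
Mul(Add(Mul(-1, Function('x')(4, 1)), -58), 93) = Mul(Add(Mul(-1, Add(8, Mul(4, 4))), -58), 93) = Mul(Add(Mul(-1, Add(8, 16)), -58), 93) = Mul(Add(Mul(-1, 24), -58), 93) = Mul(Add(-24, -58), 93) = Mul(-82, 93) = -7626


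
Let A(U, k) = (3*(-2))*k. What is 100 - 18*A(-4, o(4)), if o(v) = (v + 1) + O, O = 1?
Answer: 748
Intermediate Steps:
o(v) = 2 + v (o(v) = (v + 1) + 1 = (1 + v) + 1 = 2 + v)
A(U, k) = -6*k
100 - 18*A(-4, o(4)) = 100 - (-108)*(2 + 4) = 100 - (-108)*6 = 100 - 18*(-36) = 100 + 648 = 748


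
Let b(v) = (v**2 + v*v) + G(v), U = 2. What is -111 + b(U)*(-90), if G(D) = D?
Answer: -1011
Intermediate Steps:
b(v) = v + 2*v**2 (b(v) = (v**2 + v*v) + v = (v**2 + v**2) + v = 2*v**2 + v = v + 2*v**2)
-111 + b(U)*(-90) = -111 + (2*(1 + 2*2))*(-90) = -111 + (2*(1 + 4))*(-90) = -111 + (2*5)*(-90) = -111 + 10*(-90) = -111 - 900 = -1011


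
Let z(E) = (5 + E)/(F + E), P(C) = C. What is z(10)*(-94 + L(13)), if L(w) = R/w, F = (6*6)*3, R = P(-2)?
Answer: -9180/767 ≈ -11.969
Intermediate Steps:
R = -2
F = 108 (F = 36*3 = 108)
L(w) = -2/w
z(E) = (5 + E)/(108 + E)
z(10)*(-94 + L(13)) = ((5 + 10)/(108 + 10))*(-94 - 2/13) = (15/118)*(-94 - 2*1/13) = ((1/118)*15)*(-94 - 2/13) = (15/118)*(-1224/13) = -9180/767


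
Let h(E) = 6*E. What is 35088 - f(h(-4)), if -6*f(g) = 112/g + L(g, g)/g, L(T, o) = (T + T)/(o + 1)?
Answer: 7263052/207 ≈ 35087.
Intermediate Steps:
L(T, o) = 2*T/(1 + o) (L(T, o) = (2*T)/(1 + o) = 2*T/(1 + o))
f(g) = -56/(3*g) - 1/(3*(1 + g)) (f(g) = -(112/g + (2*g/(1 + g))/g)/6 = -(112/g + 2/(1 + g))/6 = -(2/(1 + g) + 112/g)/6 = -56/(3*g) - 1/(3*(1 + g)))
35088 - f(h(-4)) = 35088 - (-56 - 342*(-4))/(3*(6*(-4))*(1 + 6*(-4))) = 35088 - (-56 - 57*(-24))/(3*(-24)*(1 - 24)) = 35088 - (-1)*(-56 + 1368)/(3*24*(-23)) = 35088 - (-1)*(-1)*1312/(3*24*23) = 35088 - 1*164/207 = 35088 - 164/207 = 7263052/207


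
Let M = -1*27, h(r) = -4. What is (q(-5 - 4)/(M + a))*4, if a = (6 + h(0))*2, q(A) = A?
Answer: 36/23 ≈ 1.5652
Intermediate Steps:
a = 4 (a = (6 - 4)*2 = 2*2 = 4)
M = -27
(q(-5 - 4)/(M + a))*4 = ((-5 - 4)/(-27 + 4))*4 = -9/(-23)*4 = -9*(-1/23)*4 = (9/23)*4 = 36/23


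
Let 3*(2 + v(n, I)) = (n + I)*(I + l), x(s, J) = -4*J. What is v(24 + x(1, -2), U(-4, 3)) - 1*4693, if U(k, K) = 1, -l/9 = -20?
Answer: -2704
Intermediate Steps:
l = 180 (l = -9*(-20) = 180)
v(n, I) = -2 + (180 + I)*(I + n)/3 (v(n, I) = -2 + ((n + I)*(I + 180))/3 = -2 + ((I + n)*(180 + I))/3 = -2 + ((180 + I)*(I + n))/3 = -2 + (180 + I)*(I + n)/3)
v(24 + x(1, -2), U(-4, 3)) - 1*4693 = (-2 + 60*1 + 60*(24 - 4*(-2)) + (1/3)*1**2 + (1/3)*1*(24 - 4*(-2))) - 1*4693 = (-2 + 60 + 60*(24 + 8) + (1/3)*1 + (1/3)*1*(24 + 8)) - 4693 = (-2 + 60 + 60*32 + 1/3 + (1/3)*1*32) - 4693 = (-2 + 60 + 1920 + 1/3 + 32/3) - 4693 = 1989 - 4693 = -2704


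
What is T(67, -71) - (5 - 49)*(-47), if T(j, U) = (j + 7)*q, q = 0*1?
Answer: -2068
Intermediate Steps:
q = 0
T(j, U) = 0 (T(j, U) = (j + 7)*0 = (7 + j)*0 = 0)
T(67, -71) - (5 - 49)*(-47) = 0 - (5 - 49)*(-47) = 0 - (-44)*(-47) = 0 - 1*2068 = 0 - 2068 = -2068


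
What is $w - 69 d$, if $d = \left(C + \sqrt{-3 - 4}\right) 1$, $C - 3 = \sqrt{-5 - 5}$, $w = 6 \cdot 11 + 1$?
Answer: $-140 - 69 i \sqrt{7} - 69 i \sqrt{10} \approx -140.0 - 400.75 i$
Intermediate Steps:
$w = 67$ ($w = 66 + 1 = 67$)
$C = 3 + i \sqrt{10}$ ($C = 3 + \sqrt{-5 - 5} = 3 + \sqrt{-10} = 3 + i \sqrt{10} \approx 3.0 + 3.1623 i$)
$d = 3 + i \sqrt{7} + i \sqrt{10}$ ($d = \left(\left(3 + i \sqrt{10}\right) + \sqrt{-3 - 4}\right) 1 = \left(\left(3 + i \sqrt{10}\right) + \sqrt{-7}\right) 1 = \left(\left(3 + i \sqrt{10}\right) + i \sqrt{7}\right) 1 = \left(3 + i \sqrt{7} + i \sqrt{10}\right) 1 = 3 + i \sqrt{7} + i \sqrt{10} \approx 3.0 + 5.808 i$)
$w - 69 d = 67 - 69 \left(3 + i \sqrt{7} + i \sqrt{10}\right) = 67 - \left(207 + 69 i \sqrt{7} + 69 i \sqrt{10}\right) = -140 - 69 i \sqrt{7} - 69 i \sqrt{10}$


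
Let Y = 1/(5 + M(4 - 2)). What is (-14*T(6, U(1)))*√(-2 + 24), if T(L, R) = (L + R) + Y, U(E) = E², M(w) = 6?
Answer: -1092*√22/11 ≈ -465.63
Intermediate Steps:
Y = 1/11 (Y = 1/(5 + 6) = 1/11 ≈ 0.090909)
T(L, R) = 1/11 + L + R (T(L, R) = (L + R) + 1/11 = 1/11 + L + R)
(-14*T(6, U(1)))*√(-2 + 24) = (-14*(1/11 + 6 + 1²))*√(-2 + 24) = (-14*(1/11 + 6 + 1))*√22 = (-14*78/11)*√22 = -1092*√22/11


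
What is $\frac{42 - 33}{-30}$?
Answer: $- \frac{3}{10} \approx -0.3$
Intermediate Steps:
$\frac{42 - 33}{-30} = - \frac{42 - 33}{30} = \left(- \frac{1}{30}\right) 9 = - \frac{3}{10}$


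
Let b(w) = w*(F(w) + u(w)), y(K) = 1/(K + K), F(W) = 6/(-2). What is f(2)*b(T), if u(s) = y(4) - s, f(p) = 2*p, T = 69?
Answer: -39675/2 ≈ -19838.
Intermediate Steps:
F(W) = -3 (F(W) = 6*(-1/2) = -3)
y(K) = 1/(2*K)
u(s) = 1/8 - s (u(s) = (1/2)/4 - s = (1/2)*(1/4) - s = 1/8 - s)
b(w) = w*(-23/8 - w) (b(w) = w*(-3 + (1/8 - w)) = w*(-23/8 - w))
f(2)*b(T) = (2*2)*(-1/8*69*(23 + 8*69)) = 4*(-1/8*69*(23 + 552)) = 4*(-1/8*69*575) = 4*(-39675/8) = -39675/2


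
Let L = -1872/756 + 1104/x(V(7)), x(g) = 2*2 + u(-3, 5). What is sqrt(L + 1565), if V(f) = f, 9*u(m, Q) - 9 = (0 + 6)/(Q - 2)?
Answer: sqrt(1728105729)/987 ≈ 42.118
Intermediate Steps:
u(m, Q) = 1 + 2/(3*(-2 + Q)) (u(m, Q) = 1 + ((0 + 6)/(Q - 2))/9 = 1 + (6/(-2 + Q))/9 = 1 + 2/(3*(-2 + Q)))
x(g) = 47/9 (x(g) = 2*2 + (-4/3 + 5)/(-2 + 5) = 4 + (11/3)/3 = 4 + (1/3)*(11/3) = 4 + 11/9 = 47/9)
L = 206212/987 (L = -1872/756 + 1104/(47/9) = -1872*1/756 + 1104*(9/47) = -52/21 + 9936/47 = 206212/987 ≈ 208.93)
sqrt(L + 1565) = sqrt(206212/987 + 1565) = sqrt(1750867/987) = sqrt(1728105729)/987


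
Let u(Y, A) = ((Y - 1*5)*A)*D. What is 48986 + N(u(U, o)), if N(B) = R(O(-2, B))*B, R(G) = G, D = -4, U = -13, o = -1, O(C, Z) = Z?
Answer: 54170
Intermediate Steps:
u(Y, A) = -4*A*(-5 + Y) (u(Y, A) = ((Y - 1*5)*A)*(-4) = ((Y - 5)*A)*(-4) = ((-5 + Y)*A)*(-4) = (A*(-5 + Y))*(-4) = -4*A*(-5 + Y))
N(B) = B² (N(B) = B*B = B²)
48986 + N(u(U, o)) = 48986 + (4*(-1)*(5 - 1*(-13)))² = 48986 + (4*(-1)*(5 + 13))² = 48986 + (4*(-1)*18)² = 48986 + (-72)² = 48986 + 5184 = 54170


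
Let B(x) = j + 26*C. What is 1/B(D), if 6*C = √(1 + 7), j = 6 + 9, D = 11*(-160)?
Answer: 135/673 - 78*√2/673 ≈ 0.036688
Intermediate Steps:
D = -1760
j = 15
C = √2/3 (C = √(1 + 7)/6 = √8/6 = (2*√2)/6 = √2/3 ≈ 0.47140)
B(x) = 15 + 26*√2/3 (B(x) = 15 + 26*(√2/3) = 15 + 26*√2/3)
1/B(D) = 1/(15 + 26*√2/3)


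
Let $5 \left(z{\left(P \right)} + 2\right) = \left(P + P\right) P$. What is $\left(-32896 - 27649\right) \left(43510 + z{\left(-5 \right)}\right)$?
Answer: $-2634797310$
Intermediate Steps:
$z{\left(P \right)} = -2 + \frac{2 P^{2}}{5}$ ($z{\left(P \right)} = -2 + \frac{\left(P + P\right) P}{5} = -2 + \frac{2 P P}{5} = -2 + \frac{2 P^{2}}{5}$)
$\left(-32896 - 27649\right) \left(43510 + z{\left(-5 \right)}\right) = \left(-32896 - 27649\right) \left(43510 - \left(2 - \frac{2 \left(-5\right)^{2}}{5}\right)\right) = - 60545 \left(43510 + \left(-2 + \frac{2}{5} \cdot 25\right)\right) = - 60545 \left(43510 + \left(-2 + 10\right)\right) = - 60545 \left(43510 + 8\right) = \left(-60545\right) 43518 = -2634797310$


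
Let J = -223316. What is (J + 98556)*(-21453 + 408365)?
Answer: -48271141120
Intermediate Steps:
(J + 98556)*(-21453 + 408365) = (-223316 + 98556)*(-21453 + 408365) = -124760*386912 = -48271141120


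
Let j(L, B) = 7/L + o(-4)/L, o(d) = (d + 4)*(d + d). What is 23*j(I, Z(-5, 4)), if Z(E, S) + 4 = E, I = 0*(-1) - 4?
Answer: -161/4 ≈ -40.250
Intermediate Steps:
o(d) = 2*d*(4 + d) (o(d) = (4 + d)*(2*d) = 2*d*(4 + d))
I = -4 (I = 0 - 4 = -4)
Z(E, S) = -4 + E
j(L, B) = 7/L (j(L, B) = 7/L + (2*(-4)*(4 - 4))/L = 7/L + (2*(-4)*0)/L = 7/L + 0/L = 7/L + 0 = 7/L)
23*j(I, Z(-5, 4)) = 23*(7/(-4)) = 23*(7*(-¼)) = 23*(-7/4) = -161/4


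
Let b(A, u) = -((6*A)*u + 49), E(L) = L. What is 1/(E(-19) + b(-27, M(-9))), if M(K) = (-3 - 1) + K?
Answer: -1/2174 ≈ -0.00045998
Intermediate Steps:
M(K) = -4 + K
b(A, u) = -49 - 6*A*u (b(A, u) = -(6*A*u + 49) = -(49 + 6*A*u) = -49 - 6*A*u)
1/(E(-19) + b(-27, M(-9))) = 1/(-19 + (-49 - 6*(-27)*(-4 - 9))) = 1/(-19 + (-49 - 6*(-27)*(-13))) = 1/(-19 + (-49 - 2106)) = 1/(-19 - 2155) = 1/(-2174) = -1/2174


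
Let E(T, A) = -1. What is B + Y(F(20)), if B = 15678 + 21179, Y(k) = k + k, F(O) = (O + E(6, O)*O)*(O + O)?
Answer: 36857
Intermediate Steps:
F(O) = 0 (F(O) = (O - O)*(O + O) = 0*(2*O) = 0)
Y(k) = 2*k
B = 36857
B + Y(F(20)) = 36857 + 2*0 = 36857 + 0 = 36857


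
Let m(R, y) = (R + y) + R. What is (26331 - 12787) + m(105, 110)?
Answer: 13864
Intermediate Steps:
m(R, y) = y + 2*R
(26331 - 12787) + m(105, 110) = (26331 - 12787) + (110 + 2*105) = 13544 + (110 + 210) = 13544 + 320 = 13864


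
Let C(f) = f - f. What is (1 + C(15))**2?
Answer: 1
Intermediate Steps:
C(f) = 0
(1 + C(15))**2 = (1 + 0)**2 = 1**2 = 1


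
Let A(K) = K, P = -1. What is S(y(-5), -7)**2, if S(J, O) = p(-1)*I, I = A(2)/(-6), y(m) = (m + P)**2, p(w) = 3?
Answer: 1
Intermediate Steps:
y(m) = (-1 + m)**2 (y(m) = (m - 1)**2 = (-1 + m)**2)
I = -1/3 (I = 2/(-6) = 2*(-1/6) = -1/3 ≈ -0.33333)
S(J, O) = -1 (S(J, O) = 3*(-1/3) = -1)
S(y(-5), -7)**2 = (-1)**2 = 1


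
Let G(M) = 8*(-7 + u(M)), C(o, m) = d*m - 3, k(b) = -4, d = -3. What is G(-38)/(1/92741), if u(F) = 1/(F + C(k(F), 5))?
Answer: -36447213/7 ≈ -5.2067e+6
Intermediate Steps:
C(o, m) = -3 - 3*m (C(o, m) = -3*m - 3 = -3 - 3*m)
u(F) = 1/(-18 + F) (u(F) = 1/(F + (-3 - 3*5)) = 1/(F + (-3 - 15)) = 1/(F - 18) = 1/(-18 + F))
G(M) = -56 + 8/(-18 + M) (G(M) = 8*(-7 + 1/(-18 + M)) = -56 + 8/(-18 + M))
G(-38)/(1/92741) = (8*(127 - 7*(-38))/(-18 - 38))/(1/92741) = (8*(127 + 266)/(-56))/(1/92741) = (8*(-1/56)*393)*92741 = -393/7*92741 = -36447213/7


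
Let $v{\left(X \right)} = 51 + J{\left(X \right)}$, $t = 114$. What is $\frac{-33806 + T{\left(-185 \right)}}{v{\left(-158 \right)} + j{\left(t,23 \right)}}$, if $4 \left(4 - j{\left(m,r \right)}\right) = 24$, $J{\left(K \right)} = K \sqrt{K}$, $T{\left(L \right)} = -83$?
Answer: $- \frac{1660561}{3946713} - \frac{5354462 i \sqrt{158}}{3946713} \approx -0.42075 - 17.053 i$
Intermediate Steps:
$J{\left(K \right)} = K^{\frac{3}{2}}$
$j{\left(m,r \right)} = -2$ ($j{\left(m,r \right)} = 4 - 6 = -2$)
$v{\left(X \right)} = 51 + X^{\frac{3}{2}}$
$\frac{-33806 + T{\left(-185 \right)}}{v{\left(-158 \right)} + j{\left(t,23 \right)}} = \frac{-33806 - 83}{\left(51 + \left(-158\right)^{\frac{3}{2}}\right) - 2} = - \frac{33889}{\left(51 - 158 i \sqrt{158}\right) - 2} = - \frac{33889}{49 - 158 i \sqrt{158}}$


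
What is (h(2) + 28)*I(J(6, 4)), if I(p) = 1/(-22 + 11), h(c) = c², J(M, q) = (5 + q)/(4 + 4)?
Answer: -32/11 ≈ -2.9091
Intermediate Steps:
J(M, q) = 5/8 + q/8 (J(M, q) = (5 + q)/8 = (5 + q)*(⅛) = 5/8 + q/8)
I(p) = -1/11 (I(p) = 1/(-11) = -1/11)
(h(2) + 28)*I(J(6, 4)) = (2² + 28)*(-1/11) = (4 + 28)*(-1/11) = 32*(-1/11) = -32/11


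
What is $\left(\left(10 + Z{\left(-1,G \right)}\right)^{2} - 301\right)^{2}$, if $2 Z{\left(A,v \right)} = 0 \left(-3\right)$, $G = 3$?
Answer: $40401$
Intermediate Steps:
$Z{\left(A,v \right)} = 0$ ($Z{\left(A,v \right)} = \frac{0 \left(-3\right)}{2} = \frac{1}{2} \cdot 0 = 0$)
$\left(\left(10 + Z{\left(-1,G \right)}\right)^{2} - 301\right)^{2} = \left(\left(10 + 0\right)^{2} - 301\right)^{2} = \left(10^{2} - 301\right)^{2} = \left(100 - 301\right)^{2} = \left(-201\right)^{2} = 40401$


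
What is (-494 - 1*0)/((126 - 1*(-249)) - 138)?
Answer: -494/237 ≈ -2.0844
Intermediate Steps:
(-494 - 1*0)/((126 - 1*(-249)) - 138) = (-494 + 0)/((126 + 249) - 138) = -494/(375 - 138) = -494/237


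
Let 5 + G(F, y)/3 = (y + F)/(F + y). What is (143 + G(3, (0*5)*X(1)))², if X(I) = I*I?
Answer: 17161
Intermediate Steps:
X(I) = I²
G(F, y) = -12 (G(F, y) = -15 + 3*((y + F)/(F + y)) = -15 + 3*((F + y)/(F + y)) = -15 + 3*1 = -15 + 3 = -12)
(143 + G(3, (0*5)*X(1)))² = (143 - 12)² = 131² = 17161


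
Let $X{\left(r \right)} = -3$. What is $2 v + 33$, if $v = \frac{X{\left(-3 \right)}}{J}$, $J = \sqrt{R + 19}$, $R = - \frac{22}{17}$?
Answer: $33 - \frac{6 \sqrt{5117}}{301} \approx 31.574$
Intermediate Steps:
$R = - \frac{22}{17}$ ($R = \left(-22\right) \frac{1}{17} = - \frac{22}{17} \approx -1.2941$)
$J = \frac{\sqrt{5117}}{17}$ ($J = \sqrt{- \frac{22}{17} + 19} = \sqrt{\frac{301}{17}} = \frac{\sqrt{5117}}{17} \approx 4.2078$)
$v = - \frac{3 \sqrt{5117}}{301}$ ($v = - \frac{3}{\frac{1}{17} \sqrt{5117}} = - 3 \frac{\sqrt{5117}}{301} = - \frac{3 \sqrt{5117}}{301} \approx -0.71296$)
$2 v + 33 = 2 \left(- \frac{3 \sqrt{5117}}{301}\right) + 33 = - \frac{6 \sqrt{5117}}{301} + 33 = 33 - \frac{6 \sqrt{5117}}{301}$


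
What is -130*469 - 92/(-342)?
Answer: -10425824/171 ≈ -60970.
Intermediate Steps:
-130*469 - 92/(-342) = -60970 - 92*(-1/342) = -60970 + 46/171 = -10425824/171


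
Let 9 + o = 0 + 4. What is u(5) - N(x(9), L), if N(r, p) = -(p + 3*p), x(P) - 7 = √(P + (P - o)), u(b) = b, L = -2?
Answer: -3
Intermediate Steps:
o = -5 (o = -9 + (0 + 4) = -9 + 4 = -5)
x(P) = 7 + √(5 + 2*P) (x(P) = 7 + √(P + (P - 1*(-5))) = 7 + √(P + (P + 5)) = 7 + √(P + (5 + P)) = 7 + √(5 + 2*P))
N(r, p) = -4*p
u(5) - N(x(9), L) = 5 - (-4)*(-2) = 5 - 1*8 = 5 - 8 = -3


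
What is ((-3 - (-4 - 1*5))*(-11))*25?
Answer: -1650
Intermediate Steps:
((-3 - (-4 - 1*5))*(-11))*25 = ((-3 - (-4 - 5))*(-11))*25 = ((-3 - 1*(-9))*(-11))*25 = ((-3 + 9)*(-11))*25 = (6*(-11))*25 = -66*25 = -1650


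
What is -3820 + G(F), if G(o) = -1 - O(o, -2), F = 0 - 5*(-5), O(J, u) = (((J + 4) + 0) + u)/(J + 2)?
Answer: -3822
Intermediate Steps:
O(J, u) = (4 + J + u)/(2 + J) (O(J, u) = (((4 + J) + 0) + u)/(2 + J) = ((4 + J) + u)/(2 + J) = (4 + J + u)/(2 + J))
F = 25 (F = 0 + 25 = 25)
G(o) = -2 (G(o) = -1 - (4 + o - 2)/(2 + o) = -1 - (2 + o)/(2 + o) = -1 - 1*1 = -1 - 1 = -2)
-3820 + G(F) = -3820 - 2 = -3822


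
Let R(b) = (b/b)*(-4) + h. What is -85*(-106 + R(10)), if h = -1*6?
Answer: 9860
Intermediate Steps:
h = -6
R(b) = -10 (R(b) = (b/b)*(-4) - 6 = 1*(-4) - 6 = -4 - 6 = -10)
-85*(-106 + R(10)) = -85*(-106 - 10) = -85*(-116) = 9860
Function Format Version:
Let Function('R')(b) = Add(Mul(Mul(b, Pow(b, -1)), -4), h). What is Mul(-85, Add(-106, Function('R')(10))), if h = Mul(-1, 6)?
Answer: 9860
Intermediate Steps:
h = -6
Function('R')(b) = -10 (Function('R')(b) = Add(Mul(Mul(b, Pow(b, -1)), -4), -6) = Add(Mul(1, -4), -6) = Add(-4, -6) = -10)
Mul(-85, Add(-106, Function('R')(10))) = Mul(-85, Add(-106, -10)) = Mul(-85, -116) = 9860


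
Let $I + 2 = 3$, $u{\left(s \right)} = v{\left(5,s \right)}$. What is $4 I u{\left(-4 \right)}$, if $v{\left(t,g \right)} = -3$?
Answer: $-12$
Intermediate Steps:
$u{\left(s \right)} = -3$
$I = 1$ ($I = -2 + 3 = 1$)
$4 I u{\left(-4 \right)} = 4 \cdot 1 \left(-3\right) = 4 \left(-3\right) = -12$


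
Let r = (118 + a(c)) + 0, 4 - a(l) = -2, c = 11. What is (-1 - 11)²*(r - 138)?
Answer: -2016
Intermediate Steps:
a(l) = 6 (a(l) = 4 - 1*(-2) = 4 + 2 = 6)
r = 124 (r = (118 + 6) + 0 = 124 + 0 = 124)
(-1 - 11)²*(r - 138) = (-1 - 11)²*(124 - 138) = (-12)²*(-14) = 144*(-14) = -2016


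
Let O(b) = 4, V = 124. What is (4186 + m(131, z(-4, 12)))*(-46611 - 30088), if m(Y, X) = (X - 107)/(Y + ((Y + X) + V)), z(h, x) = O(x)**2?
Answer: -129059950019/402 ≈ -3.2104e+8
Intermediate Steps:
z(h, x) = 16 (z(h, x) = 4**2 = 16)
m(Y, X) = (-107 + X)/(124 + X + 2*Y) (m(Y, X) = (X - 107)/(Y + ((Y + X) + 124)) = (-107 + X)/(Y + ((X + Y) + 124)) = (-107 + X)/(Y + (124 + X + Y)) = (-107 + X)/(124 + X + 2*Y))
(4186 + m(131, z(-4, 12)))*(-46611 - 30088) = (4186 + (-107 + 16)/(124 + 16 + 2*131))*(-46611 - 30088) = (4186 - 91/(124 + 16 + 262))*(-76699) = (4186 - 91/402)*(-76699) = (1682681/402)*(-76699) = -129059950019/402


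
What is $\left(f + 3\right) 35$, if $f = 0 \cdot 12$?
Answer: $105$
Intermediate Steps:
$f = 0$
$\left(f + 3\right) 35 = \left(0 + 3\right) 35 = 3 \cdot 35 = 105$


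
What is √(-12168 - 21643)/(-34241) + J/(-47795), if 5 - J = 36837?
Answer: 36832/47795 - I*√33811/34241 ≈ 0.77062 - 0.0053701*I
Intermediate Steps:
J = -36832 (J = 5 - 1*36837 = 5 - 36837 = -36832)
√(-12168 - 21643)/(-34241) + J/(-47795) = √(-12168 - 21643)/(-34241) - 36832/(-47795) = √(-33811)*(-1/34241) - 36832*(-1/47795) = (I*√33811)*(-1/34241) + 36832/47795 = -I*√33811/34241 + 36832/47795 = 36832/47795 - I*√33811/34241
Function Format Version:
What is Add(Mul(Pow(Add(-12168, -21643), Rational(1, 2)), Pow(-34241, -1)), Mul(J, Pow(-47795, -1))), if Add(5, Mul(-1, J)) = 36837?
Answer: Add(Rational(36832, 47795), Mul(Rational(-1, 34241), I, Pow(33811, Rational(1, 2)))) ≈ Add(0.77062, Mul(-0.0053701, I))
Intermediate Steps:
J = -36832 (J = Add(5, Mul(-1, 36837)) = Add(5, -36837) = -36832)
Add(Mul(Pow(Add(-12168, -21643), Rational(1, 2)), Pow(-34241, -1)), Mul(J, Pow(-47795, -1))) = Add(Mul(Pow(Add(-12168, -21643), Rational(1, 2)), Pow(-34241, -1)), Mul(-36832, Pow(-47795, -1))) = Add(Mul(Pow(-33811, Rational(1, 2)), Rational(-1, 34241)), Mul(-36832, Rational(-1, 47795))) = Add(Mul(Mul(I, Pow(33811, Rational(1, 2))), Rational(-1, 34241)), Rational(36832, 47795)) = Add(Mul(Rational(-1, 34241), I, Pow(33811, Rational(1, 2))), Rational(36832, 47795)) = Add(Rational(36832, 47795), Mul(Rational(-1, 34241), I, Pow(33811, Rational(1, 2))))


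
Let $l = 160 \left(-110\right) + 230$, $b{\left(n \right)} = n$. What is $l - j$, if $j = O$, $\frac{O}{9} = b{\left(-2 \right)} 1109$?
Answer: $2592$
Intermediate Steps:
$l = -17370$ ($l = -17600 + 230 = -17370$)
$O = -19962$ ($O = 9 \left(\left(-2\right) 1109\right) = 9 \left(-2218\right) = -19962$)
$j = -19962$
$l - j = -17370 - -19962 = -17370 + 19962 = 2592$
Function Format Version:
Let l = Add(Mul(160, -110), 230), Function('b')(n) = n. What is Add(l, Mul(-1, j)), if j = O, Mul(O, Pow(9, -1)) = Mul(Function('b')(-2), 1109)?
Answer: 2592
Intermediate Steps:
l = -17370 (l = Add(-17600, 230) = -17370)
O = -19962 (O = Mul(9, Mul(-2, 1109)) = Mul(9, -2218) = -19962)
j = -19962
Add(l, Mul(-1, j)) = Add(-17370, Mul(-1, -19962)) = Add(-17370, 19962) = 2592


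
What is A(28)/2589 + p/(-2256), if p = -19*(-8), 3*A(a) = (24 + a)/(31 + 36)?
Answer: -3290909/48916566 ≈ -0.067276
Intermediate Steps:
A(a) = 8/67 + a/201 (A(a) = ((24 + a)/(31 + 36))/3 = ((24 + a)/67)/3 = ((24 + a)*(1/67))/3 = (24/67 + a/67)/3 = 8/67 + a/201)
p = 152
A(28)/2589 + p/(-2256) = (8/67 + (1/201)*28)/2589 + 152/(-2256) = (8/67 + 28/201)*(1/2589) + 152*(-1/2256) = (52/201)*(1/2589) - 19/282 = 52/520389 - 19/282 = -3290909/48916566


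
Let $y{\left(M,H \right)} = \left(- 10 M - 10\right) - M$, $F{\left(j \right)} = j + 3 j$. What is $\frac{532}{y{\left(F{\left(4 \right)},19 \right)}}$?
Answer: $- \frac{266}{93} \approx -2.8602$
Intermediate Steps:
$F{\left(j \right)} = 4 j$
$y{\left(M,H \right)} = -10 - 11 M$ ($y{\left(M,H \right)} = \left(-10 - 10 M\right) - M = -10 - 11 M$)
$\frac{532}{y{\left(F{\left(4 \right)},19 \right)}} = \frac{532}{-10 - 11 \cdot 4 \cdot 4} = \frac{532}{-10 - 176} = \frac{532}{-186} = 532 \left(- \frac{1}{186}\right) = - \frac{266}{93}$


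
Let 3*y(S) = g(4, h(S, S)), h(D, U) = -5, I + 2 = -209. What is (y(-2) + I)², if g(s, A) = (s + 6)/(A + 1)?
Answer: 1615441/36 ≈ 44873.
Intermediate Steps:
I = -211 (I = -2 - 209 = -211)
g(s, A) = (6 + s)/(1 + A)
y(S) = -⅚ (y(S) = ((6 + 4)/(1 - 5))/3 = (10/(-4))/3 = (-¼*10)/3 = (⅓)*(-5/2) = -⅚)
(y(-2) + I)² = (-⅚ - 211)² = (-1271/6)² = 1615441/36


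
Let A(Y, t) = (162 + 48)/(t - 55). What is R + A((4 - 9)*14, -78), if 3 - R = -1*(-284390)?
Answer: -5403383/19 ≈ -2.8439e+5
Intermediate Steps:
A(Y, t) = 210/(-55 + t)
R = -284387 (R = 3 - (-1)*(-284390) = 3 - 1*284390 = 3 - 284390 = -284387)
R + A((4 - 9)*14, -78) = -284387 + 210/(-55 - 78) = -284387 + 210/(-133) = -284387 + 210*(-1/133) = -284387 - 30/19 = -5403383/19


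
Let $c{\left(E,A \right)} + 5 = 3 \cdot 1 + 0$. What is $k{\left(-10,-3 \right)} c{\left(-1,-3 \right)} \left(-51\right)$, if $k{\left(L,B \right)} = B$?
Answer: $-306$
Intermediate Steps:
$c{\left(E,A \right)} = -2$ ($c{\left(E,A \right)} = -5 + \left(3 \cdot 1 + 0\right) = -5 + \left(3 + 0\right) = -5 + 3 = -2$)
$k{\left(-10,-3 \right)} c{\left(-1,-3 \right)} \left(-51\right) = \left(-3\right) \left(-2\right) \left(-51\right) = 6 \left(-51\right) = -306$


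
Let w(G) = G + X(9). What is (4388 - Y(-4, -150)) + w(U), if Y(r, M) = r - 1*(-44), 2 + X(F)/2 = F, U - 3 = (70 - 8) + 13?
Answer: 4440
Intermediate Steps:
U = 78 (U = 3 + ((70 - 8) + 13) = 3 + (62 + 13) = 3 + 75 = 78)
X(F) = -4 + 2*F
Y(r, M) = 44 + r (Y(r, M) = r + 44 = 44 + r)
w(G) = 14 + G (w(G) = G + (-4 + 2*9) = G + (-4 + 18) = G + 14 = 14 + G)
(4388 - Y(-4, -150)) + w(U) = (4388 - (44 - 4)) + (14 + 78) = (4388 - 1*40) + 92 = (4388 - 40) + 92 = 4348 + 92 = 4440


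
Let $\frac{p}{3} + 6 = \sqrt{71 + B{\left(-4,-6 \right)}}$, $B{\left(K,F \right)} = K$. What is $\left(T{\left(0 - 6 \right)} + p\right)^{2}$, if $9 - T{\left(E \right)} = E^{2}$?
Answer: $2628 - 270 \sqrt{67} \approx 417.95$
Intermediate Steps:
$T{\left(E \right)} = 9 - E^{2}$
$p = -18 + 3 \sqrt{67}$ ($p = -18 + 3 \sqrt{71 - 4} = -18 + 3 \sqrt{67} \approx 6.5561$)
$\left(T{\left(0 - 6 \right)} + p\right)^{2} = \left(\left(9 - \left(0 - 6\right)^{2}\right) - \left(18 - 3 \sqrt{67}\right)\right)^{2} = \left(\left(9 - \left(-6\right)^{2}\right) - \left(18 - 3 \sqrt{67}\right)\right)^{2} = \left(\left(9 - 36\right) - \left(18 - 3 \sqrt{67}\right)\right)^{2} = \left(-27 - \left(18 - 3 \sqrt{67}\right)\right)^{2} = \left(-45 + 3 \sqrt{67}\right)^{2}$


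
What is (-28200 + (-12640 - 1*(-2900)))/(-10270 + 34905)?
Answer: -7588/4927 ≈ -1.5401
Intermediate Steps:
(-28200 + (-12640 - 1*(-2900)))/(-10270 + 34905) = (-28200 + (-12640 + 2900))/24635 = (-28200 - 9740)*(1/24635) = -37940*1/24635 = -7588/4927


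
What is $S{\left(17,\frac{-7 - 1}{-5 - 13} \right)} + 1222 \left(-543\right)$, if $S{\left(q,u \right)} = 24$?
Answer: $-663522$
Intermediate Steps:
$S{\left(17,\frac{-7 - 1}{-5 - 13} \right)} + 1222 \left(-543\right) = 24 + 1222 \left(-543\right) = 24 - 663546 = -663522$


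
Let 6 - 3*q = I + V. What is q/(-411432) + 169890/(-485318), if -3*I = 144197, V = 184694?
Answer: -215083904807/898539099192 ≈ -0.23937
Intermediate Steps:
I = -144197/3 (I = -1/3*144197 = -144197/3 ≈ -48066.)
q = -409867/9 (q = 2 - (-144197/3 + 184694)/3 = 2 - 1/3*409885/3 = 2 - 409885/9 = -409867/9 ≈ -45541.)
q/(-411432) + 169890/(-485318) = -409867/9/(-411432) + 169890/(-485318) = -409867/9*(-1/411432) + 169890*(-1/485318) = 409867/3702888 - 84945/242659 = -215083904807/898539099192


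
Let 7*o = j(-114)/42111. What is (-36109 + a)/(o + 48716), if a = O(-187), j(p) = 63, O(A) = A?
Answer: -169828984/227942165 ≈ -0.74505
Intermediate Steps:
o = 1/4679 (o = (63/42111)/7 = (63*(1/42111))/7 = (⅐)*(7/4679) = 1/4679 ≈ 0.00021372)
a = -187
(-36109 + a)/(o + 48716) = (-36109 - 187)/(1/4679 + 48716) = -36296/227942165/4679 = -36296*4679/227942165 = -169828984/227942165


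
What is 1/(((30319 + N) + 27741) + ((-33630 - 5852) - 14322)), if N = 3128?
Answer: 1/7384 ≈ 0.00013543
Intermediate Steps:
1/(((30319 + N) + 27741) + ((-33630 - 5852) - 14322)) = 1/(((30319 + 3128) + 27741) + ((-33630 - 5852) - 14322)) = 1/((33447 + 27741) + (-39482 - 14322)) = 1/(61188 - 53804) = 1/7384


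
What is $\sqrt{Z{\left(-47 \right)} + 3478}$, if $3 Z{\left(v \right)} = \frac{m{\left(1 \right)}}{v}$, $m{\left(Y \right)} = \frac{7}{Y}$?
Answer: $\frac{\sqrt{69145131}}{141} \approx 58.974$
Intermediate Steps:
$Z{\left(v \right)} = \frac{7}{3 v}$ ($Z{\left(v \right)} = \frac{\frac{7}{1} \frac{1}{v}}{3} = \frac{7 \cdot 1 \frac{1}{v}}{3} = \frac{7 \frac{1}{v}}{3} = \frac{7}{3 v}$)
$\sqrt{Z{\left(-47 \right)} + 3478} = \sqrt{\frac{7}{3 \left(-47\right)} + 3478} = \sqrt{\frac{7}{3} \left(- \frac{1}{47}\right) + 3478} = \sqrt{- \frac{7}{141} + 3478} = \sqrt{\frac{490391}{141}} = \frac{\sqrt{69145131}}{141}$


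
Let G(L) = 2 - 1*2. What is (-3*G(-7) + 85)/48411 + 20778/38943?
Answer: 112132657/209474397 ≈ 0.53531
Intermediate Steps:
G(L) = 0 (G(L) = 2 - 2 = 0)
(-3*G(-7) + 85)/48411 + 20778/38943 = (-3*0 + 85)/48411 + 20778/38943 = (0 + 85)*(1/48411) + 20778*(1/38943) = 85*(1/48411) + 6926/12981 = 85/48411 + 6926/12981 = 112132657/209474397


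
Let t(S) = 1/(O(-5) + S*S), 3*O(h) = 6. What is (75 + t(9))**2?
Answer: 38763076/6889 ≈ 5626.8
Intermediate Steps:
O(h) = 2 (O(h) = (1/3)*6 = 2)
t(S) = 1/(2 + S**2) (t(S) = 1/(2 + S*S) = 1/(2 + S**2))
(75 + t(9))**2 = (75 + 1/(2 + 9**2))**2 = (75 + 1/(2 + 81))**2 = (75 + 1/83)**2 = (6226/83)**2 = 38763076/6889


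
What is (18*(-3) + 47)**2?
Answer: 49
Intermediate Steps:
(18*(-3) + 47)**2 = (-54 + 47)**2 = (-7)**2 = 49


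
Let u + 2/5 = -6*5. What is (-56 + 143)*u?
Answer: -13224/5 ≈ -2644.8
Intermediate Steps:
u = -152/5 (u = -2/5 - 6*5 = -2/5 - 30 = -152/5 ≈ -30.400)
(-56 + 143)*u = (-56 + 143)*(-152/5) = 87*(-152/5) = -13224/5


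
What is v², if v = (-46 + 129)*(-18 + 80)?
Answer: 26481316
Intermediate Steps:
v = 5146 (v = 83*62 = 5146)
v² = 5146² = 26481316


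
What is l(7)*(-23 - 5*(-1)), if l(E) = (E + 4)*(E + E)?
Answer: -2772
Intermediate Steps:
l(E) = 2*E*(4 + E) (l(E) = (4 + E)*(2*E) = 2*E*(4 + E))
l(7)*(-23 - 5*(-1)) = (2*7*(4 + 7))*(-23 - 5*(-1)) = (2*7*11)*(-23 + 5) = 154*(-18) = -2772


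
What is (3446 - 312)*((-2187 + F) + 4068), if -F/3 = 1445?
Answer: -7690836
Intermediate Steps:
F = -4335 (F = -3*1445 = -4335)
(3446 - 312)*((-2187 + F) + 4068) = (3446 - 312)*((-2187 - 4335) + 4068) = 3134*(-6522 + 4068) = 3134*(-2454) = -7690836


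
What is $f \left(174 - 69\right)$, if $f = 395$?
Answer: $41475$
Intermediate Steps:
$f \left(174 - 69\right) = 395 \left(174 - 69\right) = 395 \cdot 105 = 41475$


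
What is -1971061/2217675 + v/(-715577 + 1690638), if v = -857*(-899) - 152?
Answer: -213649616296/2162368403175 ≈ -0.098804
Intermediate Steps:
v = 770291 (v = 770443 - 152 = 770291)
-1971061/2217675 + v/(-715577 + 1690638) = -1971061/2217675 + 770291/(-715577 + 1690638) = -1971061*1/2217675 + 770291/975061 = -1971061/2217675 + 770291*(1/975061) = -1971061/2217675 + 770291/975061 = -213649616296/2162368403175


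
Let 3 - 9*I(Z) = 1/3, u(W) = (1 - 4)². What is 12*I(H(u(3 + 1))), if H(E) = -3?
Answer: 32/9 ≈ 3.5556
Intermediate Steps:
u(W) = 9 (u(W) = (-3)² = 9)
I(Z) = 8/27 (I(Z) = ⅓ - ⅑/3 = ⅓ - ⅑*⅓ = ⅓ - 1/27 = 8/27)
12*I(H(u(3 + 1))) = 12*(8/27) = 32/9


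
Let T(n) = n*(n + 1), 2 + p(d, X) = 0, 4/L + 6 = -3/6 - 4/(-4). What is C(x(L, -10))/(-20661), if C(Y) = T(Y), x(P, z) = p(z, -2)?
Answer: -2/20661 ≈ -9.6801e-5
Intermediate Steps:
L = -8/11 (L = 4/(-6 + (-3/6 - 4/(-4))) = 4/(-6 + (-3*⅙ - 4*(-¼))) = 4/(-6 + (-½ + 1)) = 4/(-6 + ½) = 4/(-11/2) = 4*(-2/11) = -8/11 ≈ -0.72727)
p(d, X) = -2 (p(d, X) = -2 + 0 = -2)
T(n) = n*(1 + n)
x(P, z) = -2
C(Y) = Y*(1 + Y)
C(x(L, -10))/(-20661) = -2*(1 - 2)/(-20661) = -2*(-1)*(-1/20661) = 2*(-1/20661) = -2/20661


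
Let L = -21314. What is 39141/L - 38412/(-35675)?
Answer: -577641807/760376950 ≈ -0.75968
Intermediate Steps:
39141/L - 38412/(-35675) = 39141/(-21314) - 38412/(-35675) = 39141*(-1/21314) - 38412*(-1/35675) = -39141/21314 + 38412/35675 = -577641807/760376950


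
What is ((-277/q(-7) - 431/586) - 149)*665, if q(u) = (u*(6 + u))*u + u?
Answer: -225691405/2344 ≈ -96285.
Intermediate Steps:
q(u) = u + u²*(6 + u) (q(u) = u²*(6 + u) + u = u + u²*(6 + u))
((-277/q(-7) - 431/586) - 149)*665 = ((-277*(-1/(7*(1 + (-7)² + 6*(-7)))) - 431/586) - 149)*665 = ((-277*(-1/(7*(1 + 49 - 42))) - 431*1/586) - 149)*665 = ((-277/((-7*8)) - 431/586) - 149)*665 = ((-277/(-56) - 431/586) - 149)*665 = ((-277*(-1/56) - 431/586) - 149)*665 = ((277/56 - 431/586) - 149)*665 = (69093/16408 - 149)*665 = -2375699/16408*665 = -225691405/2344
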